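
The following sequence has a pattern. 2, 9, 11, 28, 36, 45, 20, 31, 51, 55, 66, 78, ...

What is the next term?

82

Positions follow the repeating pattern AAABBB; grouping by letter gives 2 tracks.
Track A: 2, 9, 11, 20, 31, 51 (Fibonacci-style (each term is the sum of the two before it)).
Track B: 28, 36, 45, 55, 66, 78 (the triangular numbers T_7, T_8, …).
The 13th slot belongs to track A; its 7th term is 82.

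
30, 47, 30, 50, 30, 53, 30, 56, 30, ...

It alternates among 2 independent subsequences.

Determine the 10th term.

Taking every 2nd term gives 2 separate tracks.
Stream A = 30, 30, 30, 30, 30: the constant sequence 30.
Stream B = 47, 50, 53, 56: arithmetic, step +3.
Position 10 → stream B, term 5 = 59.

59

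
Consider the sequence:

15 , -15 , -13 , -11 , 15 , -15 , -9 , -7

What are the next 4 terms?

The slot pattern repeats as AABB (period 4), so there are 2 interleaved tracks.
Stream A: 15, -15, 15, -15. Oscillating between 15 and -15.
Stream B: -13, -11, -9, -7. Linear: a_n = -15 + 2·n.
The 9th slot belongs to stream A; its 5th term is 15.
Position 10 → stream A, term 6 = -15.
Position 11 → stream B, term 5 = -5.
Position 12 falls in stream B as its term 6, giving -3.

15, -15, -5, -3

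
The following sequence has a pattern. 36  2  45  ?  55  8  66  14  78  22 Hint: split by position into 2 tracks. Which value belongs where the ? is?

6

Odd-indexed and even-indexed terms follow separate rules.
Stream A: 36, 45, 55, 66, 78 — triangular numbers starting at T_8.
Stream B: 2, ?, 8, 14, 22 — Fibonacci-style (each term is the sum of the two before it).
The gap is stream B's term 2; the rule gives 6.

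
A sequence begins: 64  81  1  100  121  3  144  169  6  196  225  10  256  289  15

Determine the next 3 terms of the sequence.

324, 361, 21

Positions follow the repeating pattern AAB; grouping by letter gives 2 tracks.
Track A = 64, 81, 100, 121, 144, 169, 196, 225, 256, 289: the squares 8², 9², 10², ….
Track B = 1, 3, 6, 10, 15: triangular numbers n(n+1)/2 for n = 1, 2, ….
Position 16 → track A, term 11 = 324.
The 17th slot belongs to track A; its 12th term is 361.
Term 18 comes from track B (its 6th entry): 21.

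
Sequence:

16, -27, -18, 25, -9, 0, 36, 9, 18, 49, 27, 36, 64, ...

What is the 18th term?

Reading positions in blocks of 3 reveals the pattern ABB — 2 tracks woven together.
Stream A: 16, 25, 36, 49, 64. Consecutive squares n² from n = 4.
Stream B: -27, -18, -9, 0, 9, 18, 27, 36. Adding 9 each time.
Term 18 comes from stream B (its 12th entry): 72.

72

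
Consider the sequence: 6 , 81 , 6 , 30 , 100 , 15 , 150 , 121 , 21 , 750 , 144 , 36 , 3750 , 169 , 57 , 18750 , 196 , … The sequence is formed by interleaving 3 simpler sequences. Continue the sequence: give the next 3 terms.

Split by position mod 3 into 3 tracks.
Subsequence A: 6, 30, 150, 750, 3750, 18750 — a geometric progression (common ratio 5).
Subsequence B: 81, 100, 121, 144, 169, 196 — the squares 9², 10², 11², ….
Subsequence C: 6, 15, 21, 36, 57 — Fibonacci-style (each term is the sum of the two before it).
Term 18 comes from subsequence C (its 6th entry): 93.
The 19th slot belongs to subsequence A; its 7th term is 93750.
Position 20 falls in subsequence B as its term 7, giving 225.

93, 93750, 225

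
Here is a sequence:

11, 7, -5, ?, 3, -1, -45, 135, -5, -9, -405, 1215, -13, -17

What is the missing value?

Positions follow the repeating pattern AABB; grouping by letter gives 2 tracks.
Track A: 11, 7, 3, -1, -5, -9, -13, -17. Linear: a_n = 15 − 4·n.
Track B: -5, ?, -45, 135, -405, 1215. A geometric progression (common ratio -3).
So the missing entry in track B is 15.

15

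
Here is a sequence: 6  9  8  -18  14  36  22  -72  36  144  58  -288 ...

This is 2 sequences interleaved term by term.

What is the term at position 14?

Taking every 2nd term gives 2 separate tracks.
Subsequence A: 6, 8, 14, 22, 36, 58. A Fibonacci-like recurrence a_n = a_{n-1} + a_{n-2}.
Subsequence B: 9, -18, 36, -72, 144, -288. A geometric progression (common ratio -2).
Term 14 comes from subsequence B (its 7th entry): 576.

576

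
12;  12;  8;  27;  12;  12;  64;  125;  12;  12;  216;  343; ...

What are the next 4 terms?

Positions follow the repeating pattern AABB; grouping by letter gives 2 tracks.
Track A: 12, 12, 12, 12, 12, 12 — constant 12.
Track B: 8, 27, 64, 125, 216, 343 — consecutive cubes n³ from n = 2.
Term 13 comes from track A (its 7th entry): 12.
Position 14 → track A, term 8 = 12.
Term 15 comes from track B (its 7th entry): 512.
Position 16 falls in track B as its term 8, giving 729.

12, 12, 512, 729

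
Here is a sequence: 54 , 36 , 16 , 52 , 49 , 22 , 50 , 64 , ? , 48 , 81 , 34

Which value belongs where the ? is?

The terms cycle through 3 interleaved subsequences.
Stream A = 54, 52, 50, 48: arithmetic with common difference −2.
Stream B = 36, 49, 64, 81: consecutive squares n² from n = 6.
Stream C = 16, 22, ?, 34: arithmetic with common difference +6.
The gap is stream C's term 3; the rule gives 28.

28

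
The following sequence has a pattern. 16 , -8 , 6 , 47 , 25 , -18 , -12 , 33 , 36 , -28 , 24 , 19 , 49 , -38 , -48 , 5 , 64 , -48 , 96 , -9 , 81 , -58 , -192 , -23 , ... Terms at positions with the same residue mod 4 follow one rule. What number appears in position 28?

-37

The terms cycle through 4 interleaved subsequences.
Track A: 16, 25, 36, 49, 64, 81 (perfect squares starting at 4²).
Track B: -8, -18, -28, -38, -48, -58 (arithmetic, step −10).
Track C: 6, -12, 24, -48, 96, -192 (geometric, ×-2 each step).
Track D: 47, 33, 19, 5, -9, -23 (linear: a_n = 61 − 14·n).
Term 28 comes from track D (its 7th entry): -37.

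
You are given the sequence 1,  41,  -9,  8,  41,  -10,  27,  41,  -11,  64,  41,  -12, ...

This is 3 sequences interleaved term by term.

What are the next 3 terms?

125, 41, -13

The terms cycle through 3 interleaved subsequences.
Track A: 1, 8, 27, 64. The cubes 1³, 2³, 3³, ….
Track B: 41, 41, 41, 41. The constant sequence 41.
Track C: -9, -10, -11, -12. Arithmetic, step −1.
The 13th slot belongs to track A; its 5th term is 125.
Position 14 → track B, term 5 = 41.
The 15th slot belongs to track C; its 5th term is -13.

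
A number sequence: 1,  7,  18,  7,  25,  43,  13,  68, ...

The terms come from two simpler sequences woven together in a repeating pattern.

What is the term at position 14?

The slot pattern repeats as ABB (period 3), so there are 2 interleaved tracks.
Subsequence A: 1, 7, 13 (adding 6 each time).
Subsequence B: 7, 18, 25, 43, 68 (each term equals the sum of the previous two).
The 14th slot belongs to subsequence B; its 9th term is 469.

469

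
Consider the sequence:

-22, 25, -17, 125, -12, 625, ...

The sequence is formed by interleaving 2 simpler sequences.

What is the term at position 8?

3125

Odd-indexed and even-indexed terms follow separate rules.
Stream A: -22, -17, -12 — linear: a_n = -27 + 5·n.
Stream B: 25, 125, 625 — powers of 5.
Term 8 comes from stream B (its 4th entry): 3125.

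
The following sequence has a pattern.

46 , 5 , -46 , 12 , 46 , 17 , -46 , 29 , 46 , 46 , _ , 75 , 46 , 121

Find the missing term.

Odd-indexed and even-indexed terms follow separate rules.
Track A: 46, -46, 46, -46, 46, ?, 46 — the oscillation 46·(−1)^(n+1).
Track B: 5, 12, 17, 29, 46, 75, 121 — Fibonacci-style (each term is the sum of the two before it).
Filling track A at index 6 by its rule yields -46.

-46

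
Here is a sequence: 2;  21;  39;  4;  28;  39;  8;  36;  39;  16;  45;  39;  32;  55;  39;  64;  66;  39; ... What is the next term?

Split by position mod 3: positions 1, 4, 7, … form one track, and each other residue class forms its own.
Stream A: 2, 4, 8, 16, 32, 64. Powers of 2.
Stream B: 21, 28, 36, 45, 55, 66. Triangular numbers starting at T_6.
Stream C: 39, 39, 39, 39, 39, 39. Always 39.
The 19th slot belongs to stream A; its 7th term is 128.

128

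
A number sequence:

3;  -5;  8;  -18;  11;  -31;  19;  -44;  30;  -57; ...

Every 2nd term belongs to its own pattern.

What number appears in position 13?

The terms cycle through 2 interleaved subsequences.
Track A: 3, 8, 11, 19, 30 — each term equals the sum of the previous two.
Track B: -5, -18, -31, -44, -57 — subtracting 13 each time.
Position 13 → track A, term 7 = 79.

79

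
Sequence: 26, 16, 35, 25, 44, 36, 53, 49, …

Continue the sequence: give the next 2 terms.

The terms cycle through 2 interleaved subsequences.
Track A: 26, 35, 44, 53 — adding 9 each time.
Track B: 16, 25, 36, 49 — consecutive squares n² from n = 4.
The 9th slot belongs to track A; its 5th term is 62.
Term 10 comes from track B (its 5th entry): 64.

62, 64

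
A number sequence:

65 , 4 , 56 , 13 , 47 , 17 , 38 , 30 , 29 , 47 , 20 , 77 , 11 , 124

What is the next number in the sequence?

2

The terms cycle through 2 interleaved subsequences.
Stream A: 65, 56, 47, 38, 29, 20, 11 (subtracting 9 each time).
Stream B: 4, 13, 17, 30, 47, 77, 124 (Fibonacci-style (each term is the sum of the two before it)).
Position 15 falls in stream A as its term 8, giving 2.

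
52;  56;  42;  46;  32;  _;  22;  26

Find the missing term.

36

Taking every 2nd term gives 2 separate tracks.
Subsequence A = 52, 42, 32, 22: arithmetic, step −10.
Subsequence B = 56, 46, ?, 26: linear: a_n = 66 − 10·n.
So the missing entry in subsequence B is 36.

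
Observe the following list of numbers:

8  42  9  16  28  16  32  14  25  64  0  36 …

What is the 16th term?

256

The terms cycle through 3 interleaved subsequences.
Track A: 8, 16, 32, 64. A geometric progression (common ratio 2).
Track B: 42, 28, 14, 0. Linear: a_n = 56 − 14·n.
Track C: 9, 16, 25, 36. Perfect squares starting at 3².
The 16th slot belongs to track A; its 6th term is 256.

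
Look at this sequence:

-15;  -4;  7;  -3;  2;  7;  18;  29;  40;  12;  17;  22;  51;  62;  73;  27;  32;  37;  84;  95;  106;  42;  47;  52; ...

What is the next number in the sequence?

117

The slot pattern repeats as AAABBB (period 6), so there are 2 interleaved tracks.
Track A = -15, -4, 7, 18, 29, 40, 51, 62, 73, 84, 95, 106: arithmetic with common difference +11.
Track B = -3, 2, 7, 12, 17, 22, 27, 32, 37, 42, 47, 52: linear: a_n = -8 + 5·n.
The 25th slot belongs to track A; its 13th term is 117.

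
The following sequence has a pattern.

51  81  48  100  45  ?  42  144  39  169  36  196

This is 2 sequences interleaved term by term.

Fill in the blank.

121

Split by position mod 2 into 2 tracks.
Track A is 51, 48, 45, 42, 39, 36, which is arithmetic with common difference −3.
Track B is 81, 100, ?, 144, 169, 196, which is perfect squares starting at 9².
Track B's pattern makes the blank 121.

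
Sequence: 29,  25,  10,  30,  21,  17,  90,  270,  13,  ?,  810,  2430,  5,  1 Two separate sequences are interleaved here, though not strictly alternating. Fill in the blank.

Reading positions in blocks of 4 reveals the pattern AABB — 2 tracks woven together.
Stream A: 29, 25, 21, 17, 13, ?, 5, 1. Arithmetic, step −4.
Stream B: 10, 30, 90, 270, 810, 2430. Geometric, ×3 each step.
Stream A's pattern makes the blank 9.

9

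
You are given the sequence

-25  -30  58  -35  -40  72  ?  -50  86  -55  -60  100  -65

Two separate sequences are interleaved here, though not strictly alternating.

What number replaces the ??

-45

Positions follow the repeating pattern AAB; grouping by letter gives 2 tracks.
Track A: -25, -30, -35, -40, ?, -50, -55, -60, -65 — arithmetic with common difference −5.
Track B: 58, 72, 86, 100 — linear: a_n = 44 + 14·n.
So the missing entry in track A is -45.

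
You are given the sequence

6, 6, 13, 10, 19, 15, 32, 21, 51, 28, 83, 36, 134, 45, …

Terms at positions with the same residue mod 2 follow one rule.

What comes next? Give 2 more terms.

217, 55

Positions 1, 3, 5, … form one subsequence and positions 2, 4, 6, … form another.
Track A is 6, 13, 19, 32, 51, 83, 134, which is each term equals the sum of the previous two.
Track B is 6, 10, 15, 21, 28, 36, 45, which is the triangular numbers T_3, T_4, ….
The 15th slot belongs to track A; its 8th term is 217.
Position 16 falls in track B as its term 8, giving 55.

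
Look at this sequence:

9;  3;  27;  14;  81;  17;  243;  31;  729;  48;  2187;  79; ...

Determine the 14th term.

The terms cycle through 2 interleaved subsequences.
Track A: 9, 27, 81, 243, 729, 2187 — powers of 3.
Track B: 3, 14, 17, 31, 48, 79 — each term equals the sum of the previous two.
Position 14 → track B, term 7 = 127.

127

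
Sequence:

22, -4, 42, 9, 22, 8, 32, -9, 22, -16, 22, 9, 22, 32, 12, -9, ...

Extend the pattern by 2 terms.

Taking every 4th term gives 4 separate tracks.
Subsequence A: 22, 22, 22, 22 (the constant sequence 22).
Subsequence B: -4, 8, -16, 32 (geometric with ratio -2).
Subsequence C: 42, 32, 22, 12 (linear: a_n = 52 − 10·n).
Subsequence D: 9, -9, 9, -9 (oscillating between 9 and -9).
The 17th slot belongs to subsequence A; its 5th term is 22.
Term 18 comes from subsequence B (its 5th entry): -64.

22, -64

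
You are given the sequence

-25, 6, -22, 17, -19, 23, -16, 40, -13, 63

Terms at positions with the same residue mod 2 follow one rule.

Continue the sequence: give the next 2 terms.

-10, 103

Split by position mod 2 into 2 tracks.
Stream A: -25, -22, -19, -16, -13 — arithmetic, step +3.
Stream B: 6, 17, 23, 40, 63 — a Fibonacci-like recurrence a_n = a_{n-1} + a_{n-2}.
Position 11 → stream A, term 6 = -10.
Position 12 → stream B, term 6 = 103.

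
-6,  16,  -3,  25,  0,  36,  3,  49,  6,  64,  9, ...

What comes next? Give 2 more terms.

Split by position mod 2 into 2 tracks.
Subsequence A: -6, -3, 0, 3, 6, 9. Arithmetic with common difference +3.
Subsequence B: 16, 25, 36, 49, 64. Consecutive squares n² from n = 4.
Term 12 comes from subsequence B (its 6th entry): 81.
Term 13 comes from subsequence A (its 7th entry): 12.

81, 12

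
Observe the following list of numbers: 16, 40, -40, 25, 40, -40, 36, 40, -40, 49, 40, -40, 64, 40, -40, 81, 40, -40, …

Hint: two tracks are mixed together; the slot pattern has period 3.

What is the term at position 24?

-40

Positions follow the repeating pattern ABB; grouping by letter gives 2 tracks.
Track A = 16, 25, 36, 49, 64, 81: the squares 4², 5², 6², ….
Track B = 40, -40, 40, -40, 40, -40, 40, -40, 40, -40, 40, -40: alternating ±40.
Term 24 comes from track B (its 16th entry): -40.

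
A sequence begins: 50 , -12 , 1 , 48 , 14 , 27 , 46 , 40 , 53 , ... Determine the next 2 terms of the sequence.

The slot pattern repeats as ABB (period 3), so there are 2 interleaved tracks.
Track A: 50, 48, 46. Arithmetic with common difference −2.
Track B: -12, 1, 14, 27, 40, 53. Arithmetic, step +13.
Position 10 falls in track A as its term 4, giving 44.
Position 11 falls in track B as its term 7, giving 66.

44, 66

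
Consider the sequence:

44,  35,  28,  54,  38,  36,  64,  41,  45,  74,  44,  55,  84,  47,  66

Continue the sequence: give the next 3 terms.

Split by position mod 3 into 3 tracks.
Track A: 44, 54, 64, 74, 84. Arithmetic, step +10.
Track B: 35, 38, 41, 44, 47. Arithmetic, step +3.
Track C: 28, 36, 45, 55, 66. The triangular numbers T_7, T_8, ….
The 16th slot belongs to track A; its 6th term is 94.
The 17th slot belongs to track B; its 6th term is 50.
Position 18 → track C, term 6 = 78.

94, 50, 78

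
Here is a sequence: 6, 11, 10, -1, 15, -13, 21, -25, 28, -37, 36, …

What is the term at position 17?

66

Split by position mod 2 into 2 tracks.
Stream A: 6, 10, 15, 21, 28, 36 (the triangular numbers T_3, T_4, …).
Stream B: 11, -1, -13, -25, -37 (linear: a_n = 23 − 12·n).
Position 17 → stream A, term 9 = 66.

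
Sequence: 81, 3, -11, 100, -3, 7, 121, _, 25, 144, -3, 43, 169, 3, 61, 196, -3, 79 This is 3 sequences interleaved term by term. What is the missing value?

3

Taking every 3rd term gives 3 separate tracks.
Subsequence A = 81, 100, 121, 144, 169, 196: perfect squares starting at 9².
Subsequence B = 3, -3, ?, -3, 3, -3: oscillating between 3 and -3.
Subsequence C = -11, 7, 25, 43, 61, 79: arithmetic, step +18.
Subsequence B's pattern makes the blank 3.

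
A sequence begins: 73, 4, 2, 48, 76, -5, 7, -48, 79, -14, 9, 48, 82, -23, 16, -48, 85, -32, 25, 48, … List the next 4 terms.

Split by position mod 4 into 4 tracks.
Subsequence A is 73, 76, 79, 82, 85, which is arithmetic with common difference +3.
Subsequence B is 4, -5, -14, -23, -32, which is linear: a_n = 13 − 9·n.
Subsequence C is 2, 7, 9, 16, 25, which is Fibonacci-style (each term is the sum of the two before it).
Subsequence D is 48, -48, 48, -48, 48, which is the oscillation 48·(−1)^(n+1).
Position 21 → subsequence A, term 6 = 88.
Position 22 → subsequence B, term 6 = -41.
The 23rd slot belongs to subsequence C; its 6th term is 41.
Term 24 comes from subsequence D (its 6th entry): -48.

88, -41, 41, -48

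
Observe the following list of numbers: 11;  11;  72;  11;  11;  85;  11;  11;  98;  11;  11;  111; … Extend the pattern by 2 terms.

Reading positions in blocks of 3 reveals the pattern AAB — 2 tracks woven together.
Track A = 11, 11, 11, 11, 11, 11, 11, 11: the constant sequence 11.
Track B = 72, 85, 98, 111: linear: a_n = 59 + 13·n.
The 13th slot belongs to track A; its 9th term is 11.
The 14th slot belongs to track A; its 10th term is 11.

11, 11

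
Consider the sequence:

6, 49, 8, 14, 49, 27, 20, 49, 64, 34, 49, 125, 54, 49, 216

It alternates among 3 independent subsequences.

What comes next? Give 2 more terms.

88, 49

Split by position mod 3: positions 1, 4, 7, … form one track, and each other residue class forms its own.
Stream A: 6, 14, 20, 34, 54 — each term equals the sum of the previous two.
Stream B: 49, 49, 49, 49, 49 — constant 49.
Stream C: 8, 27, 64, 125, 216 — consecutive cubes n³ from n = 2.
Position 16 → stream A, term 6 = 88.
Term 17 comes from stream B (its 6th entry): 49.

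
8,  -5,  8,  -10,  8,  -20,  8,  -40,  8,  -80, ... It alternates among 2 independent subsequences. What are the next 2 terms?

Taking every 2nd term gives 2 separate tracks.
Track A: 8, 8, 8, 8, 8 (constant 8).
Track B: -5, -10, -20, -40, -80 (a geometric progression (common ratio 2)).
The 11th slot belongs to track A; its 6th term is 8.
The 12th slot belongs to track B; its 6th term is -160.

8, -160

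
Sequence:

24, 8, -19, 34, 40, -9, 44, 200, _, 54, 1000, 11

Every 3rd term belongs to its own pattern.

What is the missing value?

1

Split by position mod 3 into 3 tracks.
Track A: 24, 34, 44, 54 (arithmetic, step +10).
Track B: 8, 40, 200, 1000 (a geometric progression (common ratio 5)).
Track C: -19, -9, ?, 11 (arithmetic, step +10).
Filling track C at index 3 by its rule yields 1.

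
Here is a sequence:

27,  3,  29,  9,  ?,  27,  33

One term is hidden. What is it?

31

Odd-indexed and even-indexed terms follow separate rules.
Track A is 27, 29, ?, 33, which is arithmetic, step +2.
Track B is 3, 9, 27, which is successive powers of 3.
Track A's pattern makes the blank 31.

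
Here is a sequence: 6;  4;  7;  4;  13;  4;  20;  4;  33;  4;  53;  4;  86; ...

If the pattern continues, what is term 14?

4

Odd-indexed and even-indexed terms follow separate rules.
Subsequence A is 6, 7, 13, 20, 33, 53, 86, which is Fibonacci-style (each term is the sum of the two before it).
Subsequence B is 4, 4, 4, 4, 4, 4, which is always 4.
The 14th slot belongs to subsequence B; its 7th term is 4.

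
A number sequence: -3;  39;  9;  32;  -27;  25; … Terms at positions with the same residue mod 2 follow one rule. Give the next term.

Positions 1, 3, 5, … form one subsequence and positions 2, 4, 6, … form another.
Stream A is -3, 9, -27, which is a geometric progression (common ratio -3).
Stream B is 39, 32, 25, which is subtracting 7 each time.
Position 7 → stream A, term 4 = 81.

81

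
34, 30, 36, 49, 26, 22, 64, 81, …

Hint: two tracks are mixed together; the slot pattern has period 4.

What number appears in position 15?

144

Positions follow the repeating pattern AABB; grouping by letter gives 2 tracks.
Track A: 34, 30, 26, 22 — arithmetic with common difference −4.
Track B: 36, 49, 64, 81 — consecutive squares n² from n = 6.
Position 15 → track B, term 7 = 144.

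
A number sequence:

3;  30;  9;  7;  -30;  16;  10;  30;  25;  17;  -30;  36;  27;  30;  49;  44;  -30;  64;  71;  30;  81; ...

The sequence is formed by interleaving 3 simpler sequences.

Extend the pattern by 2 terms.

Taking every 3rd term gives 3 separate tracks.
Subsequence A: 3, 7, 10, 17, 27, 44, 71. A Fibonacci-like recurrence a_n = a_{n-1} + a_{n-2}.
Subsequence B: 30, -30, 30, -30, 30, -30, 30. Alternating ±30.
Subsequence C: 9, 16, 25, 36, 49, 64, 81. Perfect squares starting at 3².
Term 22 comes from subsequence A (its 8th entry): 115.
Term 23 comes from subsequence B (its 8th entry): -30.

115, -30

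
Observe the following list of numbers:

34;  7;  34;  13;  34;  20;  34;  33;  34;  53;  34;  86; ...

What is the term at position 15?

Split by position mod 2 into 2 tracks.
Track A: 34, 34, 34, 34, 34, 34 — always 34.
Track B: 7, 13, 20, 33, 53, 86 — each term equals the sum of the previous two.
Position 15 → track A, term 8 = 34.

34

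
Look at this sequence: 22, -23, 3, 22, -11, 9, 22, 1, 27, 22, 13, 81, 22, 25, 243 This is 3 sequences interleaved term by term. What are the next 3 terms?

22, 37, 729

The terms cycle through 3 interleaved subsequences.
Subsequence A: 22, 22, 22, 22, 22 — constant 22.
Subsequence B: -23, -11, 1, 13, 25 — adding 12 each time.
Subsequence C: 3, 9, 27, 81, 243 — powers of 3.
The 16th slot belongs to subsequence A; its 6th term is 22.
The 17th slot belongs to subsequence B; its 6th term is 37.
Term 18 comes from subsequence C (its 6th entry): 729.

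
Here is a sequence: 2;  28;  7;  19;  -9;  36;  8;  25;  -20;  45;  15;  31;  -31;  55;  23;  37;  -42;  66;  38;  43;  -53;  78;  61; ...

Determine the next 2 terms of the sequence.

Taking every 4th term gives 4 separate tracks.
Subsequence A = 2, -9, -20, -31, -42, -53: arithmetic, step −11.
Subsequence B = 28, 36, 45, 55, 66, 78: triangular numbers starting at T_7.
Subsequence C = 7, 8, 15, 23, 38, 61: a Fibonacci-like recurrence a_n = a_{n-1} + a_{n-2}.
Subsequence D = 19, 25, 31, 37, 43: arithmetic with common difference +6.
The 24th slot belongs to subsequence D; its 6th term is 49.
Position 25 falls in subsequence A as its term 7, giving -64.

49, -64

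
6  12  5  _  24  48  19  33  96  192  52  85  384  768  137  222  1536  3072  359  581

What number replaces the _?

The slot pattern repeats as AABB (period 4), so there are 2 interleaved tracks.
Track A: 6, 12, 24, 48, 96, 192, 384, 768, 1536, 3072. Geometric with ratio 2.
Track B: 5, ?, 19, 33, 52, 85, 137, 222, 359, 581. A Fibonacci-like recurrence a_n = a_{n-1} + a_{n-2}.
Track B's pattern makes the blank 14.

14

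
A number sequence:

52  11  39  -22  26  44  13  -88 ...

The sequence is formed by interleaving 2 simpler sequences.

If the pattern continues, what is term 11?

-13

Taking every 2nd term gives 2 separate tracks.
Track A is 52, 39, 26, 13, which is arithmetic, step −13.
Track B is 11, -22, 44, -88, which is multiplying by -2 each time.
Term 11 comes from track A (its 6th entry): -13.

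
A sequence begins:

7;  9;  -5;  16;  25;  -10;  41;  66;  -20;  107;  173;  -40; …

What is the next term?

The slot pattern repeats as AAB (period 3), so there are 2 interleaved tracks.
Stream A: 7, 9, 16, 25, 41, 66, 107, 173 — a Fibonacci-like recurrence a_n = a_{n-1} + a_{n-2}.
Stream B: -5, -10, -20, -40 — a geometric progression (common ratio 2).
Position 13 falls in stream A as its term 9, giving 280.

280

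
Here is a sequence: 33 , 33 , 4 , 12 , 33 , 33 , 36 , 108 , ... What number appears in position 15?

2916

Positions follow the repeating pattern AABB; grouping by letter gives 2 tracks.
Track A is 33, 33, 33, 33, which is always 33.
Track B is 4, 12, 36, 108, which is multiplying by 3 each time.
Position 15 → track B, term 7 = 2916.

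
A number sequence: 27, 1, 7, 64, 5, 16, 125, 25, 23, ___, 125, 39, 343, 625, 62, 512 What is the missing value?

The terms cycle through 3 interleaved subsequences.
Track A = 27, 64, 125, ?, 343, 512: perfect cubes starting at 3³.
Track B = 1, 5, 25, 125, 625: powers of 5.
Track C = 7, 16, 23, 39, 62: Fibonacci-style (each term is the sum of the two before it).
Track A's pattern makes the blank 216.

216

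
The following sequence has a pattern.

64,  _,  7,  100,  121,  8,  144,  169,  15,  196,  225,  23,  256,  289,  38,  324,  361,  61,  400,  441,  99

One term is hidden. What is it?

The slot pattern repeats as AAB (period 3), so there are 2 interleaved tracks.
Stream A = 64, ?, 100, 121, 144, 169, 196, 225, 256, 289, 324, 361, 400, 441: the squares 8², 9², 10², ….
Stream B = 7, 8, 15, 23, 38, 61, 99: Fibonacci-style (each term is the sum of the two before it).
Stream A's pattern makes the blank 81.

81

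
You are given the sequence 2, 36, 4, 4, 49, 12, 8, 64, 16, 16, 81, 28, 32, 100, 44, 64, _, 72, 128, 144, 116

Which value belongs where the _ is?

Taking every 3rd term gives 3 separate tracks.
Track A: 2, 4, 8, 16, 32, 64, 128 — a geometric progression (common ratio 2).
Track B: 36, 49, 64, 81, 100, ?, 144 — perfect squares starting at 6².
Track C: 4, 12, 16, 28, 44, 72, 116 — Fibonacci-style (each term is the sum of the two before it).
Track B's pattern makes the blank 121.

121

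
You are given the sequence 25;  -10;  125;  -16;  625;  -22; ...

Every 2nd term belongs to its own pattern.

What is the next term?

3125

Split by position mod 2 into 2 tracks.
Stream A: 25, 125, 625 (powers of 5).
Stream B: -10, -16, -22 (subtracting 6 each time).
The 7th slot belongs to stream A; its 4th term is 3125.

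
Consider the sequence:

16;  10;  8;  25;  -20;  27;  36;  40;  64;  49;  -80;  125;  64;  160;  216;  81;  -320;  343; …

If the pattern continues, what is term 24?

729

Read the sequence 3 terms at a time; column i is its own pattern.
Track A is 16, 25, 36, 49, 64, 81, which is consecutive squares n² from n = 4.
Track B is 10, -20, 40, -80, 160, -320, which is a geometric progression (common ratio -2).
Track C is 8, 27, 64, 125, 216, 343, which is the cubes 2³, 3³, 4³, ….
Term 24 comes from track C (its 8th entry): 729.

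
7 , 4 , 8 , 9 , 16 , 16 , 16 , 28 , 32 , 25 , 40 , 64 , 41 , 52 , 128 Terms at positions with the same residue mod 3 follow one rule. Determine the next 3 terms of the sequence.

66, 64, 256

Read the sequence 3 terms at a time; column i is its own pattern.
Track A is 7, 9, 16, 25, 41, which is Fibonacci-style (each term is the sum of the two before it).
Track B is 4, 16, 28, 40, 52, which is arithmetic with common difference +12.
Track C is 8, 16, 32, 64, 128, which is powers 2^3, 2^4, 2^5, ….
The 16th slot belongs to track A; its 6th term is 66.
Position 17 falls in track B as its term 6, giving 64.
The 18th slot belongs to track C; its 6th term is 256.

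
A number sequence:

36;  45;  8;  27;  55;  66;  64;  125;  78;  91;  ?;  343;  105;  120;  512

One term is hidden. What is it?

Positions follow the repeating pattern AABB; grouping by letter gives 2 tracks.
Track A is 36, 45, 55, 66, 78, 91, 105, 120, which is triangular numbers starting at T_8.
Track B is 8, 27, 64, 125, ?, 343, 512, which is consecutive cubes n³ from n = 2.
So the missing entry in track B is 216.

216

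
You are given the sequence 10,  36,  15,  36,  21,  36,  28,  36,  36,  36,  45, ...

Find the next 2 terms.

36, 55

Positions 1, 3, 5, … form one subsequence and positions 2, 4, 6, … form another.
Stream A: 10, 15, 21, 28, 36, 45 (triangular numbers n(n+1)/2 for n = 4, 5, …).
Stream B: 36, 36, 36, 36, 36 (constant 36).
Term 12 comes from stream B (its 6th entry): 36.
The 13th slot belongs to stream A; its 7th term is 55.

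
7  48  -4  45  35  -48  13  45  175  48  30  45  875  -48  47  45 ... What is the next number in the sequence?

4375

Read the sequence 4 terms at a time; column i is its own pattern.
Track A: 7, 35, 175, 875. Geometric with ratio 5.
Track B: 48, -48, 48, -48. Alternating ±48.
Track C: -4, 13, 30, 47. Arithmetic, step +17.
Track D: 45, 45, 45, 45. The constant sequence 45.
The 17th slot belongs to track A; its 5th term is 4375.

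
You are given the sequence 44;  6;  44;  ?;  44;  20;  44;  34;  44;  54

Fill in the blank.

14

Odd-indexed and even-indexed terms follow separate rules.
Track A = 44, 44, 44, 44, 44: constant 44.
Track B = 6, ?, 20, 34, 54: each term equals the sum of the previous two.
Filling track B at index 2 by its rule yields 14.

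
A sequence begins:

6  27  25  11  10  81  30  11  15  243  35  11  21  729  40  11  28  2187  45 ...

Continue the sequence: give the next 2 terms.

11, 36

Split by position mod 4: positions 1, 5, 9, … form one track, and each other residue class forms its own.
Stream A: 6, 10, 15, 21, 28 (triangular numbers starting at T_3).
Stream B: 27, 81, 243, 729, 2187 (powers of 3).
Stream C: 25, 30, 35, 40, 45 (linear: a_n = 20 + 5·n).
Stream D: 11, 11, 11, 11 (always 11).
Position 20 → stream D, term 5 = 11.
Position 21 falls in stream A as its term 6, giving 36.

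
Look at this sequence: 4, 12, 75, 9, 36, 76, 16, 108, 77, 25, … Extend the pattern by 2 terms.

324, 78

The terms cycle through 3 interleaved subsequences.
Subsequence A is 4, 9, 16, 25, which is perfect squares starting at 2².
Subsequence B is 12, 36, 108, which is a geometric progression (common ratio 3).
Subsequence C is 75, 76, 77, which is arithmetic with common difference +1.
The 11th slot belongs to subsequence B; its 4th term is 324.
Position 12 falls in subsequence C as its term 4, giving 78.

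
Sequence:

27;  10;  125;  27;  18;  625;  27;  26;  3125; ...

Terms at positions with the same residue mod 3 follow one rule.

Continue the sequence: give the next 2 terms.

27, 34

The terms cycle through 3 interleaved subsequences.
Stream A: 27, 27, 27 — constant 27.
Stream B: 10, 18, 26 — arithmetic with common difference +8.
Stream C: 125, 625, 3125 — powers 5^3, 5^4, 5^5, ….
Term 10 comes from stream A (its 4th entry): 27.
Position 11 → stream B, term 4 = 34.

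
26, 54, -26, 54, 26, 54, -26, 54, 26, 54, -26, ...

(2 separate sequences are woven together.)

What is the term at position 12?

54

The terms cycle through 2 interleaved subsequences.
Track A: 26, -26, 26, -26, 26, -26 (the oscillation 26·(−1)^(n+1)).
Track B: 54, 54, 54, 54, 54 (constant 54).
Position 12 falls in track B as its term 6, giving 54.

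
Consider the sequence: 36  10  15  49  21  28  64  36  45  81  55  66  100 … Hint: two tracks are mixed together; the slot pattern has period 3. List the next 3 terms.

78, 91, 121

Positions follow the repeating pattern ABB; grouping by letter gives 2 tracks.
Subsequence A: 36, 49, 64, 81, 100. Consecutive squares n² from n = 6.
Subsequence B: 10, 15, 21, 28, 36, 45, 55, 66. Triangular numbers n(n+1)/2 for n = 4, 5, ….
Position 14 falls in subsequence B as its term 9, giving 78.
Term 15 comes from subsequence B (its 10th entry): 91.
Term 16 comes from subsequence A (its 6th entry): 121.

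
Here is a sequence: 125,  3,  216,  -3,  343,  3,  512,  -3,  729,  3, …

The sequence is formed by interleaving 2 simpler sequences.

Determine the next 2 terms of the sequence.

1000, -3

Positions 1, 3, 5, … form one subsequence and positions 2, 4, 6, … form another.
Stream A is 125, 216, 343, 512, 729, which is perfect cubes starting at 5³.
Stream B is 3, -3, 3, -3, 3, which is the oscillation 3·(−1)^(n+1).
Position 11 → stream A, term 6 = 1000.
The 12th slot belongs to stream B; its 6th term is -3.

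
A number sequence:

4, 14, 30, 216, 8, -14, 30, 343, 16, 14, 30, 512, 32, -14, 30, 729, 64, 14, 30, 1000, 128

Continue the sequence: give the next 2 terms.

-14, 30

Read the sequence 4 terms at a time; column i is its own pattern.
Track A = 4, 8, 16, 32, 64, 128: powers of 2.
Track B = 14, -14, 14, -14, 14: oscillating between 14 and -14.
Track C = 30, 30, 30, 30, 30: constant 30.
Track D = 216, 343, 512, 729, 1000: the cubes 6³, 7³, 8³, ….
Position 22 → track B, term 6 = -14.
The 23rd slot belongs to track C; its 6th term is 30.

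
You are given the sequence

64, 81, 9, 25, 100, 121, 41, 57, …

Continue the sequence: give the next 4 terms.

144, 169, 73, 89

Positions follow the repeating pattern AABB; grouping by letter gives 2 tracks.
Track A: 64, 81, 100, 121 (the squares 8², 9², 10², …).
Track B: 9, 25, 41, 57 (adding 16 each time).
Term 9 comes from track A (its 5th entry): 144.
Position 10 → track A, term 6 = 169.
Position 11 falls in track B as its term 5, giving 73.
The 12th slot belongs to track B; its 6th term is 89.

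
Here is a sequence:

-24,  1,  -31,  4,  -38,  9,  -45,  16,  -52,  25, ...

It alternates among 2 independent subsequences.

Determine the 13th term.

Taking every 2nd term gives 2 separate tracks.
Track A: -24, -31, -38, -45, -52 (subtracting 7 each time).
Track B: 1, 4, 9, 16, 25 (consecutive squares n² from n = 1).
Position 13 → track A, term 7 = -66.

-66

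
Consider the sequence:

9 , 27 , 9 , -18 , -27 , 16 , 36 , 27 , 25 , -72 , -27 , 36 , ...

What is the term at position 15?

Split by position mod 3 into 3 tracks.
Track A: 9, -18, 36, -72. Geometric, ×-2 each step.
Track B: 27, -27, 27, -27. The oscillation 27·(−1)^(n+1).
Track C: 9, 16, 25, 36. The squares 3², 4², 5², ….
Position 15 → track C, term 5 = 49.

49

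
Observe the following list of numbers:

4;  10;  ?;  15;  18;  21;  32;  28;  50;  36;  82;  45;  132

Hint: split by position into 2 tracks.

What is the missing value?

14

The terms cycle through 2 interleaved subsequences.
Stream A: 4, ?, 18, 32, 50, 82, 132 (each term equals the sum of the previous two).
Stream B: 10, 15, 21, 28, 36, 45 (triangular numbers starting at T_4).
Stream A's pattern makes the blank 14.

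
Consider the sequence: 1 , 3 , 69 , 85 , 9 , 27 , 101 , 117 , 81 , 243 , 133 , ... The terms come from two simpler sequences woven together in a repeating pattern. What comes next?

149

Reading positions in blocks of 4 reveals the pattern AABB — 2 tracks woven together.
Track A: 1, 3, 9, 27, 81, 243 — powers of 3.
Track B: 69, 85, 101, 117, 133 — adding 16 each time.
Position 12 falls in track B as its term 6, giving 149.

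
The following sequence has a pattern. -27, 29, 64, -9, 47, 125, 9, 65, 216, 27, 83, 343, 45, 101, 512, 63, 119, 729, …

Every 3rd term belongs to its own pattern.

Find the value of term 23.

Split by position mod 3 into 3 tracks.
Subsequence A: -27, -9, 9, 27, 45, 63 — linear: a_n = -45 + 18·n.
Subsequence B: 29, 47, 65, 83, 101, 119 — adding 18 each time.
Subsequence C: 64, 125, 216, 343, 512, 729 — perfect cubes starting at 4³.
Term 23 comes from subsequence B (its 8th entry): 155.

155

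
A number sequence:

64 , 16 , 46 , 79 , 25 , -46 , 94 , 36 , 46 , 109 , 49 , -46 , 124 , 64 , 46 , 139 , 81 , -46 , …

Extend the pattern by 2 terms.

Split by position mod 3 into 3 tracks.
Subsequence A is 64, 79, 94, 109, 124, 139, which is linear: a_n = 49 + 15·n.
Subsequence B is 16, 25, 36, 49, 64, 81, which is consecutive squares n² from n = 4.
Subsequence C is 46, -46, 46, -46, 46, -46, which is alternating ±46.
The 19th slot belongs to subsequence A; its 7th term is 154.
The 20th slot belongs to subsequence B; its 7th term is 100.

154, 100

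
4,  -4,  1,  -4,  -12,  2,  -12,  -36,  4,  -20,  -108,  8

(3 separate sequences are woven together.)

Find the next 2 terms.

-28, -324

Read the sequence 3 terms at a time; column i is its own pattern.
Track A: 4, -4, -12, -20. Arithmetic, step −8.
Track B: -4, -12, -36, -108. Multiplying by 3 each time.
Track C: 1, 2, 4, 8. Powers 2^0, 2^1, 2^2, ….
Position 13 falls in track A as its term 5, giving -28.
Position 14 → track B, term 5 = -324.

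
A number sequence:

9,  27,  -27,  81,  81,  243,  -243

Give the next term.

729

Positions 1, 3, 5, … form one subsequence and positions 2, 4, 6, … form another.
Subsequence A: 9, -27, 81, -243 — multiplying by -3 each time.
Subsequence B: 27, 81, 243 — powers of 3.
Position 8 falls in subsequence B as its term 4, giving 729.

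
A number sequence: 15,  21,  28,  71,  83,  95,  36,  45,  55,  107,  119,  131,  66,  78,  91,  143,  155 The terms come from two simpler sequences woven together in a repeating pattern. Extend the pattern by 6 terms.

167, 105, 120, 136, 179, 191

The slot pattern repeats as AAABBB (period 6), so there are 2 interleaved tracks.
Stream A: 15, 21, 28, 36, 45, 55, 66, 78, 91. Triangular numbers n(n+1)/2 for n = 5, 6, ….
Stream B: 71, 83, 95, 107, 119, 131, 143, 155. Arithmetic with common difference +12.
The 18th slot belongs to stream B; its 9th term is 167.
Term 19 comes from stream A (its 10th entry): 105.
Position 20 falls in stream A as its term 11, giving 120.
The 21st slot belongs to stream A; its 12th term is 136.
The 22nd slot belongs to stream B; its 10th term is 179.
The 23rd slot belongs to stream B; its 11th term is 191.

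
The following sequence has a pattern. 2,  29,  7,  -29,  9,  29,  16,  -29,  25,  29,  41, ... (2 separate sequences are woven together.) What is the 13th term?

The terms cycle through 2 interleaved subsequences.
Stream A: 2, 7, 9, 16, 25, 41 (Fibonacci-style (each term is the sum of the two before it)).
Stream B: 29, -29, 29, -29, 29 (the oscillation 29·(−1)^(n+1)).
The 13th slot belongs to stream A; its 7th term is 66.

66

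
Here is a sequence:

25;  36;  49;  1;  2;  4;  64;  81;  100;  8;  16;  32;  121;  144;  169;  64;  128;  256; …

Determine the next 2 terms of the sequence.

196, 225

The slot pattern repeats as AAABBB (period 6), so there are 2 interleaved tracks.
Subsequence A: 25, 36, 49, 64, 81, 100, 121, 144, 169 (perfect squares starting at 5²).
Subsequence B: 1, 2, 4, 8, 16, 32, 64, 128, 256 (powers 2^0, 2^1, 2^2, …).
Term 19 comes from subsequence A (its 10th entry): 196.
Term 20 comes from subsequence A (its 11th entry): 225.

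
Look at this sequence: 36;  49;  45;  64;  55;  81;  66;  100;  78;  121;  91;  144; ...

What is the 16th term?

Odd-indexed and even-indexed terms follow separate rules.
Track A: 36, 45, 55, 66, 78, 91. Triangular numbers n(n+1)/2 for n = 8, 9, ….
Track B: 49, 64, 81, 100, 121, 144. Consecutive squares n² from n = 7.
Position 16 falls in track B as its term 8, giving 196.

196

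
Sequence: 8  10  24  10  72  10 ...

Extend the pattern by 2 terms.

Split by position mod 2 into 2 tracks.
Track A is 8, 24, 72, which is geometric, ×3 each step.
Track B is 10, 10, 10, which is constant 10.
The 7th slot belongs to track A; its 4th term is 216.
Position 8 falls in track B as its term 4, giving 10.

216, 10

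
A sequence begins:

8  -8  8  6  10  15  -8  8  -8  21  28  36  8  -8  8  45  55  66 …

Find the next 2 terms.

-8, 8

Positions follow the repeating pattern AAABBB; grouping by letter gives 2 tracks.
Track A: 8, -8, 8, -8, 8, -8, 8, -8, 8 — the oscillation 8·(−1)^(n+1).
Track B: 6, 10, 15, 21, 28, 36, 45, 55, 66 — the triangular numbers T_3, T_4, ….
Term 19 comes from track A (its 10th entry): -8.
The 20th slot belongs to track A; its 11th term is 8.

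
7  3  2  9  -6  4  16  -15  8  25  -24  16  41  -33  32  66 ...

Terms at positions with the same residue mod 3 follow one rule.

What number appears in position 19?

Split by position mod 3: positions 1, 4, 7, … form one track, and each other residue class forms its own.
Track A: 7, 9, 16, 25, 41, 66 (Fibonacci-style (each term is the sum of the two before it)).
Track B: 3, -6, -15, -24, -33 (linear: a_n = 12 − 9·n).
Track C: 2, 4, 8, 16, 32 (successive powers of 2).
Position 19 → track A, term 7 = 107.

107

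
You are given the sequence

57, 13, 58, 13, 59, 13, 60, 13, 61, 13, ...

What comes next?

Positions 1, 3, 5, … form one subsequence and positions 2, 4, 6, … form another.
Track A: 57, 58, 59, 60, 61 — adding 1 each time.
Track B: 13, 13, 13, 13, 13 — the constant sequence 13.
Term 11 comes from track A (its 6th entry): 62.

62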